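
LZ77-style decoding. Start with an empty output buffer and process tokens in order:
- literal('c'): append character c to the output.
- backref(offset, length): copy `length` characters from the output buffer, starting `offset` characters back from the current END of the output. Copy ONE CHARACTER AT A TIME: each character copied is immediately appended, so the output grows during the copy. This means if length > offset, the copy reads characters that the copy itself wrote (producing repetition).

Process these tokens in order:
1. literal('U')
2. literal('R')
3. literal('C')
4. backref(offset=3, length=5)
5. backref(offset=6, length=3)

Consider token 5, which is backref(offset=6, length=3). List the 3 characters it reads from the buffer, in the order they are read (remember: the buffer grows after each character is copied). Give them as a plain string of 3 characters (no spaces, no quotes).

Answer: CUR

Derivation:
Token 1: literal('U'). Output: "U"
Token 2: literal('R'). Output: "UR"
Token 3: literal('C'). Output: "URC"
Token 4: backref(off=3, len=5) (overlapping!). Copied 'URCUR' from pos 0. Output: "URCURCUR"
Token 5: backref(off=6, len=3). Buffer before: "URCURCUR" (len 8)
  byte 1: read out[2]='C', append. Buffer now: "URCURCURC"
  byte 2: read out[3]='U', append. Buffer now: "URCURCURCU"
  byte 3: read out[4]='R', append. Buffer now: "URCURCURCUR"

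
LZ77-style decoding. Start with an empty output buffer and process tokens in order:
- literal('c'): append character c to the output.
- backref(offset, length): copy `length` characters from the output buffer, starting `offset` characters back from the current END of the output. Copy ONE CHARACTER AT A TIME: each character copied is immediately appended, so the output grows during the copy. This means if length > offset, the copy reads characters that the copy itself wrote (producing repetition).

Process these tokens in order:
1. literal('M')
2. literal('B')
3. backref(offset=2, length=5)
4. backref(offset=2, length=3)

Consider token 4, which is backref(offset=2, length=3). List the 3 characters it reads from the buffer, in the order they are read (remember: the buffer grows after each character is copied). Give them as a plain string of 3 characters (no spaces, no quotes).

Answer: BMB

Derivation:
Token 1: literal('M'). Output: "M"
Token 2: literal('B'). Output: "MB"
Token 3: backref(off=2, len=5) (overlapping!). Copied 'MBMBM' from pos 0. Output: "MBMBMBM"
Token 4: backref(off=2, len=3). Buffer before: "MBMBMBM" (len 7)
  byte 1: read out[5]='B', append. Buffer now: "MBMBMBMB"
  byte 2: read out[6]='M', append. Buffer now: "MBMBMBMBM"
  byte 3: read out[7]='B', append. Buffer now: "MBMBMBMBMB"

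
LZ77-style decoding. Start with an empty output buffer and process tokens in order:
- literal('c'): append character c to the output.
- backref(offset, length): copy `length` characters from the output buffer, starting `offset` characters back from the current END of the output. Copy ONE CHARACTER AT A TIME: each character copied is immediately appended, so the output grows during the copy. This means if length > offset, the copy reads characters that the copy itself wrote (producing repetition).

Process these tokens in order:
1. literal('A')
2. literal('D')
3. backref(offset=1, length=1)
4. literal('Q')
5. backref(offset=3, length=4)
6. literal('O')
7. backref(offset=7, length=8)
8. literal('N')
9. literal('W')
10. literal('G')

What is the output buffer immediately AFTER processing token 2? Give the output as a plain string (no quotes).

Answer: AD

Derivation:
Token 1: literal('A'). Output: "A"
Token 2: literal('D'). Output: "AD"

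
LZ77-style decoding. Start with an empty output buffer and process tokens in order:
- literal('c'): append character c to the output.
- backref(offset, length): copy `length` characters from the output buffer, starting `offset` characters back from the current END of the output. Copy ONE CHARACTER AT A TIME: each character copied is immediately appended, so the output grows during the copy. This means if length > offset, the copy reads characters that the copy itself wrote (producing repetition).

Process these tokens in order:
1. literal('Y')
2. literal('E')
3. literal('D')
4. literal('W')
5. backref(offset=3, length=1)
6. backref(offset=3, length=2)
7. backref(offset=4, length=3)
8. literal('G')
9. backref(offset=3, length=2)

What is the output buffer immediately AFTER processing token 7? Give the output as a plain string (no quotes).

Answer: YEDWEDWWED

Derivation:
Token 1: literal('Y'). Output: "Y"
Token 2: literal('E'). Output: "YE"
Token 3: literal('D'). Output: "YED"
Token 4: literal('W'). Output: "YEDW"
Token 5: backref(off=3, len=1). Copied 'E' from pos 1. Output: "YEDWE"
Token 6: backref(off=3, len=2). Copied 'DW' from pos 2. Output: "YEDWEDW"
Token 7: backref(off=4, len=3). Copied 'WED' from pos 3. Output: "YEDWEDWWED"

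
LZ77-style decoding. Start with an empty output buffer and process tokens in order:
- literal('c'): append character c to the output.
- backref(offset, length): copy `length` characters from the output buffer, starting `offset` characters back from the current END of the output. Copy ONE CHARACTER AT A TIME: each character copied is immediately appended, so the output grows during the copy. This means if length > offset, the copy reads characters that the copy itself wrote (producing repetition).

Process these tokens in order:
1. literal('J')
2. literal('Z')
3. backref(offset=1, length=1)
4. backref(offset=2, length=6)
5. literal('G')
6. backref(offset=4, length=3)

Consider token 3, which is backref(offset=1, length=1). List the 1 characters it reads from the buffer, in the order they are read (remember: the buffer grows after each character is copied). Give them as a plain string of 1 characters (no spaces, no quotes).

Token 1: literal('J'). Output: "J"
Token 2: literal('Z'). Output: "JZ"
Token 3: backref(off=1, len=1). Buffer before: "JZ" (len 2)
  byte 1: read out[1]='Z', append. Buffer now: "JZZ"

Answer: Z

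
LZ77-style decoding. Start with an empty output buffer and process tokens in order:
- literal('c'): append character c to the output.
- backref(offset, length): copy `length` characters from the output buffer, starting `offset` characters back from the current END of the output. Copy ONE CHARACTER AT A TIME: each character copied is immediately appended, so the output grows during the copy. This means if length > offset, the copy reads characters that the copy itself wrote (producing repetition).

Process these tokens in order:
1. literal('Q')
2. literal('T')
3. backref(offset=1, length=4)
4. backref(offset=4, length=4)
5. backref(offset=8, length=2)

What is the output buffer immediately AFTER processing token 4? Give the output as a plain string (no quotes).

Token 1: literal('Q'). Output: "Q"
Token 2: literal('T'). Output: "QT"
Token 3: backref(off=1, len=4) (overlapping!). Copied 'TTTT' from pos 1. Output: "QTTTTT"
Token 4: backref(off=4, len=4). Copied 'TTTT' from pos 2. Output: "QTTTTTTTTT"

Answer: QTTTTTTTTT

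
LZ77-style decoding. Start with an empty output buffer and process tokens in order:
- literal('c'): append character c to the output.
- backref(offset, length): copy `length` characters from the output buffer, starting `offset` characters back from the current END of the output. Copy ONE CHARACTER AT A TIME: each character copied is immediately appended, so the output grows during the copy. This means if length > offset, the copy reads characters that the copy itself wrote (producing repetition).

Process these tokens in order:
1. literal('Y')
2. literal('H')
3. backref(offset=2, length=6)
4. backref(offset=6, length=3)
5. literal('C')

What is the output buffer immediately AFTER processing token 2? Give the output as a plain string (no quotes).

Token 1: literal('Y'). Output: "Y"
Token 2: literal('H'). Output: "YH"

Answer: YH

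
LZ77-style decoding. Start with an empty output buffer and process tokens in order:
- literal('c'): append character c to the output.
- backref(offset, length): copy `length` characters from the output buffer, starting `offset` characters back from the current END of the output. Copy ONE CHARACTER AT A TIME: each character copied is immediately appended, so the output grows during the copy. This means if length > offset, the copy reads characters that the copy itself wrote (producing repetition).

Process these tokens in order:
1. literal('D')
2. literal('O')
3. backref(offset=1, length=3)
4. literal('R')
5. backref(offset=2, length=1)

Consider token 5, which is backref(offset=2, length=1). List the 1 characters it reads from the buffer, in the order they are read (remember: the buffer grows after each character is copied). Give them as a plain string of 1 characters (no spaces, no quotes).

Answer: O

Derivation:
Token 1: literal('D'). Output: "D"
Token 2: literal('O'). Output: "DO"
Token 3: backref(off=1, len=3) (overlapping!). Copied 'OOO' from pos 1. Output: "DOOOO"
Token 4: literal('R'). Output: "DOOOOR"
Token 5: backref(off=2, len=1). Buffer before: "DOOOOR" (len 6)
  byte 1: read out[4]='O', append. Buffer now: "DOOOORO"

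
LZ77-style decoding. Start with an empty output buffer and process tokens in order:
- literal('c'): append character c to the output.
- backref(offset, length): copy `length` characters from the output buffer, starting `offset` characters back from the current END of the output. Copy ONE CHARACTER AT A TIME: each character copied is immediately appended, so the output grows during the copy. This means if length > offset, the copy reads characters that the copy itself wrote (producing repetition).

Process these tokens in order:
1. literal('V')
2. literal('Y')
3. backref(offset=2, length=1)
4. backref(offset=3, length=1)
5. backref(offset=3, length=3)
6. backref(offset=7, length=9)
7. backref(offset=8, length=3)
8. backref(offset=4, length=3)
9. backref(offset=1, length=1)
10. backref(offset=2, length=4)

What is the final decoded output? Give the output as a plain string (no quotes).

Token 1: literal('V'). Output: "V"
Token 2: literal('Y'). Output: "VY"
Token 3: backref(off=2, len=1). Copied 'V' from pos 0. Output: "VYV"
Token 4: backref(off=3, len=1). Copied 'V' from pos 0. Output: "VYVV"
Token 5: backref(off=3, len=3). Copied 'YVV' from pos 1. Output: "VYVVYVV"
Token 6: backref(off=7, len=9) (overlapping!). Copied 'VYVVYVVVY' from pos 0. Output: "VYVVYVVVYVVYVVVY"
Token 7: backref(off=8, len=3). Copied 'YVV' from pos 8. Output: "VYVVYVVVYVVYVVVYYVV"
Token 8: backref(off=4, len=3). Copied 'YYV' from pos 15. Output: "VYVVYVVVYVVYVVVYYVVYYV"
Token 9: backref(off=1, len=1). Copied 'V' from pos 21. Output: "VYVVYVVVYVVYVVVYYVVYYVV"
Token 10: backref(off=2, len=4) (overlapping!). Copied 'VVVV' from pos 21. Output: "VYVVYVVVYVVYVVVYYVVYYVVVVVV"

Answer: VYVVYVVVYVVYVVVYYVVYYVVVVVV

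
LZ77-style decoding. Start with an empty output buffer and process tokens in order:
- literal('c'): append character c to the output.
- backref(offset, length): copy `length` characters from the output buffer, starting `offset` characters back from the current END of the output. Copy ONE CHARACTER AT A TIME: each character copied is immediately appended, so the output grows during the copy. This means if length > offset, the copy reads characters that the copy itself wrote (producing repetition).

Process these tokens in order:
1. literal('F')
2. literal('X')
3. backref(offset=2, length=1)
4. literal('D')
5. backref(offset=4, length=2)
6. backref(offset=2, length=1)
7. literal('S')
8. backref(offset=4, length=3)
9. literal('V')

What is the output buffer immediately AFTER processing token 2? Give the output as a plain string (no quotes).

Answer: FX

Derivation:
Token 1: literal('F'). Output: "F"
Token 2: literal('X'). Output: "FX"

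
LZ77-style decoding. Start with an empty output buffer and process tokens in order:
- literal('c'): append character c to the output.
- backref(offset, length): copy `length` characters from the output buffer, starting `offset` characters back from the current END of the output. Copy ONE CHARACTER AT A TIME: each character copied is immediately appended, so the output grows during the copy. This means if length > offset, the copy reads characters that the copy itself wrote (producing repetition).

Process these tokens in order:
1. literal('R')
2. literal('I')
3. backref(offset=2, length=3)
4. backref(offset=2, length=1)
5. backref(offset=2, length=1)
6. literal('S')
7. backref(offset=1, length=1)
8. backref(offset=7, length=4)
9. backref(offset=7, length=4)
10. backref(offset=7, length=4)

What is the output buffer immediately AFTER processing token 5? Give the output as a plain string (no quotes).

Answer: RIRIRIR

Derivation:
Token 1: literal('R'). Output: "R"
Token 2: literal('I'). Output: "RI"
Token 3: backref(off=2, len=3) (overlapping!). Copied 'RIR' from pos 0. Output: "RIRIR"
Token 4: backref(off=2, len=1). Copied 'I' from pos 3. Output: "RIRIRI"
Token 5: backref(off=2, len=1). Copied 'R' from pos 4. Output: "RIRIRIR"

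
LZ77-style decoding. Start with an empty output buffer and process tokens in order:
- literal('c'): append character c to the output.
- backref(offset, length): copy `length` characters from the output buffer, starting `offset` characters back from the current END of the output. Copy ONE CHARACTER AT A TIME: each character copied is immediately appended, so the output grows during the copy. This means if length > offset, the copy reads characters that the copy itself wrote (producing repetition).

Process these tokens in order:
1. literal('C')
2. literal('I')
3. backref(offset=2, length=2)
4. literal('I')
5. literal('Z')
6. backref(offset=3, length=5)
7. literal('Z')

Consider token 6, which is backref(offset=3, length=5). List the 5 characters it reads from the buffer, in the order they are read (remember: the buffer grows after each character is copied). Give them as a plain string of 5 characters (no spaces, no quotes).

Token 1: literal('C'). Output: "C"
Token 2: literal('I'). Output: "CI"
Token 3: backref(off=2, len=2). Copied 'CI' from pos 0. Output: "CICI"
Token 4: literal('I'). Output: "CICII"
Token 5: literal('Z'). Output: "CICIIZ"
Token 6: backref(off=3, len=5). Buffer before: "CICIIZ" (len 6)
  byte 1: read out[3]='I', append. Buffer now: "CICIIZI"
  byte 2: read out[4]='I', append. Buffer now: "CICIIZII"
  byte 3: read out[5]='Z', append. Buffer now: "CICIIZIIZ"
  byte 4: read out[6]='I', append. Buffer now: "CICIIZIIZI"
  byte 5: read out[7]='I', append. Buffer now: "CICIIZIIZII"

Answer: IIZII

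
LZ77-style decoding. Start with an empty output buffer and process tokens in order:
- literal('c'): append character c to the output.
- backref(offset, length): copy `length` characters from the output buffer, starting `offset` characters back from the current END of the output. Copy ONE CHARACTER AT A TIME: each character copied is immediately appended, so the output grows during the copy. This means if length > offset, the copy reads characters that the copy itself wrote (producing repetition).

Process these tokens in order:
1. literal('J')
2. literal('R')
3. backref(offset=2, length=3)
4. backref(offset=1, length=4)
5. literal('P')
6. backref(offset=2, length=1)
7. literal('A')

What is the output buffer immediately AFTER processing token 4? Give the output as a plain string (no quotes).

Answer: JRJRJJJJJ

Derivation:
Token 1: literal('J'). Output: "J"
Token 2: literal('R'). Output: "JR"
Token 3: backref(off=2, len=3) (overlapping!). Copied 'JRJ' from pos 0. Output: "JRJRJ"
Token 4: backref(off=1, len=4) (overlapping!). Copied 'JJJJ' from pos 4. Output: "JRJRJJJJJ"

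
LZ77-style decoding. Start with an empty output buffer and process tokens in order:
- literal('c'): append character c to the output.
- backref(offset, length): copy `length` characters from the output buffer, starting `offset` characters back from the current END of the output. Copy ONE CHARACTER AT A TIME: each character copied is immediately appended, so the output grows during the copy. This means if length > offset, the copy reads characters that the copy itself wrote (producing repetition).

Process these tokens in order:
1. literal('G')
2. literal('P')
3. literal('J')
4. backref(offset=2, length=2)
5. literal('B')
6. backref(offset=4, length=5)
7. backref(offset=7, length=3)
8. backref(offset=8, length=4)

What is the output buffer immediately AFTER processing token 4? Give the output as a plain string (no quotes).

Token 1: literal('G'). Output: "G"
Token 2: literal('P'). Output: "GP"
Token 3: literal('J'). Output: "GPJ"
Token 4: backref(off=2, len=2). Copied 'PJ' from pos 1. Output: "GPJPJ"

Answer: GPJPJ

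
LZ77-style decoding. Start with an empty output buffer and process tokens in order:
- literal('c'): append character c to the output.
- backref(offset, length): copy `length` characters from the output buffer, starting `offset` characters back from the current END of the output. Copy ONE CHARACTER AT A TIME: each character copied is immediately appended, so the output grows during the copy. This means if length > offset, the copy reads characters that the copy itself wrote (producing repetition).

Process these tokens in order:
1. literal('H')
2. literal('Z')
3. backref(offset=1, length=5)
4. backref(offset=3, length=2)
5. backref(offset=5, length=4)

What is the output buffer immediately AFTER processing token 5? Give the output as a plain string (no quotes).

Token 1: literal('H'). Output: "H"
Token 2: literal('Z'). Output: "HZ"
Token 3: backref(off=1, len=5) (overlapping!). Copied 'ZZZZZ' from pos 1. Output: "HZZZZZZ"
Token 4: backref(off=3, len=2). Copied 'ZZ' from pos 4. Output: "HZZZZZZZZ"
Token 5: backref(off=5, len=4). Copied 'ZZZZ' from pos 4. Output: "HZZZZZZZZZZZZ"

Answer: HZZZZZZZZZZZZ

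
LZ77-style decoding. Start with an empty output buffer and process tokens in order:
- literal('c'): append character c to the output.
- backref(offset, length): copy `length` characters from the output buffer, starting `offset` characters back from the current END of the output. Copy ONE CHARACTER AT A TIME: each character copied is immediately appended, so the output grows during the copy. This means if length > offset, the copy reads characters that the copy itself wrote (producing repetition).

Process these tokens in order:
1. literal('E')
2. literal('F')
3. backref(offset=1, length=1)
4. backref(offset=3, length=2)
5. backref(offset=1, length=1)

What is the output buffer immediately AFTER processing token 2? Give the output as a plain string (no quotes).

Answer: EF

Derivation:
Token 1: literal('E'). Output: "E"
Token 2: literal('F'). Output: "EF"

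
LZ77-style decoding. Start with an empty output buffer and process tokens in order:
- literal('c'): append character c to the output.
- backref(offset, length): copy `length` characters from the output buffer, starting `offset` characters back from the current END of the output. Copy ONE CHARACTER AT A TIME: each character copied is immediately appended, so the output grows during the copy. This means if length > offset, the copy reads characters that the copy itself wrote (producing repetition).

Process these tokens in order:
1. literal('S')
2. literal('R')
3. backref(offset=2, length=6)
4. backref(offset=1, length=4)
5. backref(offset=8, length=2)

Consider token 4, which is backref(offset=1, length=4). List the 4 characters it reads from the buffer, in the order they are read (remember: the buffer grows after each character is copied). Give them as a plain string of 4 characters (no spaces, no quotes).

Token 1: literal('S'). Output: "S"
Token 2: literal('R'). Output: "SR"
Token 3: backref(off=2, len=6) (overlapping!). Copied 'SRSRSR' from pos 0. Output: "SRSRSRSR"
Token 4: backref(off=1, len=4). Buffer before: "SRSRSRSR" (len 8)
  byte 1: read out[7]='R', append. Buffer now: "SRSRSRSRR"
  byte 2: read out[8]='R', append. Buffer now: "SRSRSRSRRR"
  byte 3: read out[9]='R', append. Buffer now: "SRSRSRSRRRR"
  byte 4: read out[10]='R', append. Buffer now: "SRSRSRSRRRRR"

Answer: RRRR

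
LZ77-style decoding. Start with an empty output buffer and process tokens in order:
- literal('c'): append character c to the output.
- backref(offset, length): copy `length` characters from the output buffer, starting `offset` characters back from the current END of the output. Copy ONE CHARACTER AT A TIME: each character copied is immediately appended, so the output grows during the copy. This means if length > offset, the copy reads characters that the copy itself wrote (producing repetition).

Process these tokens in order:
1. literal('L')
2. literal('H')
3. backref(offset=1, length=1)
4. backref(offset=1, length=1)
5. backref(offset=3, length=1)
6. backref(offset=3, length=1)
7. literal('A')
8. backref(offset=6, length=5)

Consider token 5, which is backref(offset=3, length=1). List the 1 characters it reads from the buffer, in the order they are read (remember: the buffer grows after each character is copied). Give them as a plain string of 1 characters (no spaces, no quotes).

Token 1: literal('L'). Output: "L"
Token 2: literal('H'). Output: "LH"
Token 3: backref(off=1, len=1). Copied 'H' from pos 1. Output: "LHH"
Token 4: backref(off=1, len=1). Copied 'H' from pos 2. Output: "LHHH"
Token 5: backref(off=3, len=1). Buffer before: "LHHH" (len 4)
  byte 1: read out[1]='H', append. Buffer now: "LHHHH"

Answer: H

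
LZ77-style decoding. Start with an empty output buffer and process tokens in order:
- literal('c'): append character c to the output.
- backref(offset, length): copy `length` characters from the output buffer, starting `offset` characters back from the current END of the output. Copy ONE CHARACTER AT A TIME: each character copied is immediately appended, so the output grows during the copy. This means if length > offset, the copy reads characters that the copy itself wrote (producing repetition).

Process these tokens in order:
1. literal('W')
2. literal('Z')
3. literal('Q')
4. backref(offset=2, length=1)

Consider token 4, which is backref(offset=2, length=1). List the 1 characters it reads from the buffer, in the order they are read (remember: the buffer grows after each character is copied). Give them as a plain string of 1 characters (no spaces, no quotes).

Token 1: literal('W'). Output: "W"
Token 2: literal('Z'). Output: "WZ"
Token 3: literal('Q'). Output: "WZQ"
Token 4: backref(off=2, len=1). Buffer before: "WZQ" (len 3)
  byte 1: read out[1]='Z', append. Buffer now: "WZQZ"

Answer: Z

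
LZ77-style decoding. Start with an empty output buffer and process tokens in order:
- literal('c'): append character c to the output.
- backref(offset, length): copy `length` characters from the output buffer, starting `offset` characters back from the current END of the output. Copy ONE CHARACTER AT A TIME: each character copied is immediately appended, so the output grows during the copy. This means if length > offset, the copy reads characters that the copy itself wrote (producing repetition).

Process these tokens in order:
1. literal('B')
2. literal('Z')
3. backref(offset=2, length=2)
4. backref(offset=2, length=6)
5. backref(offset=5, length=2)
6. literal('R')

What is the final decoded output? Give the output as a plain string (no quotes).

Token 1: literal('B'). Output: "B"
Token 2: literal('Z'). Output: "BZ"
Token 3: backref(off=2, len=2). Copied 'BZ' from pos 0. Output: "BZBZ"
Token 4: backref(off=2, len=6) (overlapping!). Copied 'BZBZBZ' from pos 2. Output: "BZBZBZBZBZ"
Token 5: backref(off=5, len=2). Copied 'ZB' from pos 5. Output: "BZBZBZBZBZZB"
Token 6: literal('R'). Output: "BZBZBZBZBZZBR"

Answer: BZBZBZBZBZZBR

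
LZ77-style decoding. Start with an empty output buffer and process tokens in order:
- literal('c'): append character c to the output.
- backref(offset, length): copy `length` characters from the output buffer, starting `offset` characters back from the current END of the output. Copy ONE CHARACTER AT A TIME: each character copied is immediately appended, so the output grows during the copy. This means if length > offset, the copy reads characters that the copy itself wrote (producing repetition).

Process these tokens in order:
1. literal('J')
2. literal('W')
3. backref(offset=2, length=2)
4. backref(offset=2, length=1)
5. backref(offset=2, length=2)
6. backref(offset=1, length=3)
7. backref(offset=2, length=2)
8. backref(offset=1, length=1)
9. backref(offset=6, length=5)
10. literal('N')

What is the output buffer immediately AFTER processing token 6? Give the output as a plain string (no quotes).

Answer: JWJWJWJJJJ

Derivation:
Token 1: literal('J'). Output: "J"
Token 2: literal('W'). Output: "JW"
Token 3: backref(off=2, len=2). Copied 'JW' from pos 0. Output: "JWJW"
Token 4: backref(off=2, len=1). Copied 'J' from pos 2. Output: "JWJWJ"
Token 5: backref(off=2, len=2). Copied 'WJ' from pos 3. Output: "JWJWJWJ"
Token 6: backref(off=1, len=3) (overlapping!). Copied 'JJJ' from pos 6. Output: "JWJWJWJJJJ"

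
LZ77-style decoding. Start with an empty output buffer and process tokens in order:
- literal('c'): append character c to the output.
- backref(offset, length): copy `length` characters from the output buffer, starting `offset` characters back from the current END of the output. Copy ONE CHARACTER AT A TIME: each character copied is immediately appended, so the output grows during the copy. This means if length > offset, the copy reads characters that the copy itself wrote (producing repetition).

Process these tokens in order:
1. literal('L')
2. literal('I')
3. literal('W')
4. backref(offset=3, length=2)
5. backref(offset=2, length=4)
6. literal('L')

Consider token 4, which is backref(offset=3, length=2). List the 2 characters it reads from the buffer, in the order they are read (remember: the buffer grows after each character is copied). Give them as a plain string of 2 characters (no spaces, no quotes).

Answer: LI

Derivation:
Token 1: literal('L'). Output: "L"
Token 2: literal('I'). Output: "LI"
Token 3: literal('W'). Output: "LIW"
Token 4: backref(off=3, len=2). Buffer before: "LIW" (len 3)
  byte 1: read out[0]='L', append. Buffer now: "LIWL"
  byte 2: read out[1]='I', append. Buffer now: "LIWLI"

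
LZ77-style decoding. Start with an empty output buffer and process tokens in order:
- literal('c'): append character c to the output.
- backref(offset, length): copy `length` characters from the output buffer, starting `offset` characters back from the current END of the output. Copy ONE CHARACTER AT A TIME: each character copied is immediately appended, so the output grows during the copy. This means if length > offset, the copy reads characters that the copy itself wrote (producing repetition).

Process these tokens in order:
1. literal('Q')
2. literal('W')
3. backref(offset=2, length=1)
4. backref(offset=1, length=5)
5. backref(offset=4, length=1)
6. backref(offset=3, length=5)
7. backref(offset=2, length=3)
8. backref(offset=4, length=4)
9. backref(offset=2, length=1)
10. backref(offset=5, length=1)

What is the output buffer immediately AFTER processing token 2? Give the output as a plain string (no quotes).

Answer: QW

Derivation:
Token 1: literal('Q'). Output: "Q"
Token 2: literal('W'). Output: "QW"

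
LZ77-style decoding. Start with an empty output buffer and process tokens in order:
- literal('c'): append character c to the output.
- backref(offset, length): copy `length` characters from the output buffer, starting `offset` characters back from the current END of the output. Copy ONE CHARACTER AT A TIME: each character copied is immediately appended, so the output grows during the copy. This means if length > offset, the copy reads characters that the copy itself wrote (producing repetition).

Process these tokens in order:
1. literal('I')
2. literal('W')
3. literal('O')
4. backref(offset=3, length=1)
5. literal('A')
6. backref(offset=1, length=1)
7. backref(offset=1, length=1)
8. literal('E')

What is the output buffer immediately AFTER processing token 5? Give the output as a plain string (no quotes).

Token 1: literal('I'). Output: "I"
Token 2: literal('W'). Output: "IW"
Token 3: literal('O'). Output: "IWO"
Token 4: backref(off=3, len=1). Copied 'I' from pos 0. Output: "IWOI"
Token 5: literal('A'). Output: "IWOIA"

Answer: IWOIA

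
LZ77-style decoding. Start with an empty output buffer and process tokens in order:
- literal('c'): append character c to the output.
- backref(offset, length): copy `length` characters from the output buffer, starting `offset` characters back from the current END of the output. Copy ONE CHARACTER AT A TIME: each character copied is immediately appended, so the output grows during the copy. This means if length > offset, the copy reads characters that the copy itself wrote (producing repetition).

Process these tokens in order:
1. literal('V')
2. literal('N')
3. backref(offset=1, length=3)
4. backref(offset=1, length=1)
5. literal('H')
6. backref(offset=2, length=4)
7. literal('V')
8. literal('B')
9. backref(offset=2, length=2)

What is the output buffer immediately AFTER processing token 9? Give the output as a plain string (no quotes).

Token 1: literal('V'). Output: "V"
Token 2: literal('N'). Output: "VN"
Token 3: backref(off=1, len=3) (overlapping!). Copied 'NNN' from pos 1. Output: "VNNNN"
Token 4: backref(off=1, len=1). Copied 'N' from pos 4. Output: "VNNNNN"
Token 5: literal('H'). Output: "VNNNNNH"
Token 6: backref(off=2, len=4) (overlapping!). Copied 'NHNH' from pos 5. Output: "VNNNNNHNHNH"
Token 7: literal('V'). Output: "VNNNNNHNHNHV"
Token 8: literal('B'). Output: "VNNNNNHNHNHVB"
Token 9: backref(off=2, len=2). Copied 'VB' from pos 11. Output: "VNNNNNHNHNHVBVB"

Answer: VNNNNNHNHNHVBVB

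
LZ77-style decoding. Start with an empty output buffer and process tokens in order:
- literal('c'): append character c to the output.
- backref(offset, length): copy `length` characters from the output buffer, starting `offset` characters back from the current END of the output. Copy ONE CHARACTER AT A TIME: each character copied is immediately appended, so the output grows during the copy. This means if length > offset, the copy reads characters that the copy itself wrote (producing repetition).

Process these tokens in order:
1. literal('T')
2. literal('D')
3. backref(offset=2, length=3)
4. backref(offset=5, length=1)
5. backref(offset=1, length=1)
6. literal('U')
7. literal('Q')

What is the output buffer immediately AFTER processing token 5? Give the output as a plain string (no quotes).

Answer: TDTDTTT

Derivation:
Token 1: literal('T'). Output: "T"
Token 2: literal('D'). Output: "TD"
Token 3: backref(off=2, len=3) (overlapping!). Copied 'TDT' from pos 0. Output: "TDTDT"
Token 4: backref(off=5, len=1). Copied 'T' from pos 0. Output: "TDTDTT"
Token 5: backref(off=1, len=1). Copied 'T' from pos 5. Output: "TDTDTTT"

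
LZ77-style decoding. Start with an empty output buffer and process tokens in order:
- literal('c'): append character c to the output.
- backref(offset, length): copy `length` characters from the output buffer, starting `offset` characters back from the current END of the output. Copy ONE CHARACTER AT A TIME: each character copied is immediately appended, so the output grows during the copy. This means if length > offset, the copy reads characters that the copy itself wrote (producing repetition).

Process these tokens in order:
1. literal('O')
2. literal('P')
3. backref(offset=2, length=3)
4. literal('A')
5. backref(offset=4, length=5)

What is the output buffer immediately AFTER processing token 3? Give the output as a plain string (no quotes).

Answer: OPOPO

Derivation:
Token 1: literal('O'). Output: "O"
Token 2: literal('P'). Output: "OP"
Token 3: backref(off=2, len=3) (overlapping!). Copied 'OPO' from pos 0. Output: "OPOPO"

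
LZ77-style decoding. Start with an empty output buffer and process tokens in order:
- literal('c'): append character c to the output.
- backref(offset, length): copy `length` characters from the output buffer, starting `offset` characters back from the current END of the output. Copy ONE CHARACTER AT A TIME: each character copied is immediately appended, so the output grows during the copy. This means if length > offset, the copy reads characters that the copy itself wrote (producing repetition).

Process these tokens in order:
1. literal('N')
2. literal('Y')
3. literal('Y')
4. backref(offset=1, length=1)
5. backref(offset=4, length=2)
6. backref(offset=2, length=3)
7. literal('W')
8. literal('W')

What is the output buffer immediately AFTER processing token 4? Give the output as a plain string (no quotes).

Token 1: literal('N'). Output: "N"
Token 2: literal('Y'). Output: "NY"
Token 3: literal('Y'). Output: "NYY"
Token 4: backref(off=1, len=1). Copied 'Y' from pos 2. Output: "NYYY"

Answer: NYYY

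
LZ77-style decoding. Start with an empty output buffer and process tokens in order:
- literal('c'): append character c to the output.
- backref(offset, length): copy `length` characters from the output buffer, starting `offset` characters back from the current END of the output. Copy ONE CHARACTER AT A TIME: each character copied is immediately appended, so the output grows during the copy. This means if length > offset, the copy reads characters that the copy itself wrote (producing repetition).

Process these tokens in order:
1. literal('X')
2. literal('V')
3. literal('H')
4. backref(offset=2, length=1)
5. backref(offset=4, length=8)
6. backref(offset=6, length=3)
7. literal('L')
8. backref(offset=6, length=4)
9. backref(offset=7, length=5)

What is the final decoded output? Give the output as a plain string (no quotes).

Answer: XVHVXVHVXVHVHVXLHVHVVXLHV

Derivation:
Token 1: literal('X'). Output: "X"
Token 2: literal('V'). Output: "XV"
Token 3: literal('H'). Output: "XVH"
Token 4: backref(off=2, len=1). Copied 'V' from pos 1. Output: "XVHV"
Token 5: backref(off=4, len=8) (overlapping!). Copied 'XVHVXVHV' from pos 0. Output: "XVHVXVHVXVHV"
Token 6: backref(off=6, len=3). Copied 'HVX' from pos 6. Output: "XVHVXVHVXVHVHVX"
Token 7: literal('L'). Output: "XVHVXVHVXVHVHVXL"
Token 8: backref(off=6, len=4). Copied 'HVHV' from pos 10. Output: "XVHVXVHVXVHVHVXLHVHV"
Token 9: backref(off=7, len=5). Copied 'VXLHV' from pos 13. Output: "XVHVXVHVXVHVHVXLHVHVVXLHV"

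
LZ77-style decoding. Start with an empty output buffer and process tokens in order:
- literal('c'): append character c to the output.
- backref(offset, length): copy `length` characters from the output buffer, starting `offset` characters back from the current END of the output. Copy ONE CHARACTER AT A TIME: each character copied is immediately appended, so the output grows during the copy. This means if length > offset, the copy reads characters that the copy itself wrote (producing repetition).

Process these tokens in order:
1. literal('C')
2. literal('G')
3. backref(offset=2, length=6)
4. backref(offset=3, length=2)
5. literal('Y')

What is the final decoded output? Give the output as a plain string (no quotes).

Token 1: literal('C'). Output: "C"
Token 2: literal('G'). Output: "CG"
Token 3: backref(off=2, len=6) (overlapping!). Copied 'CGCGCG' from pos 0. Output: "CGCGCGCG"
Token 4: backref(off=3, len=2). Copied 'GC' from pos 5. Output: "CGCGCGCGGC"
Token 5: literal('Y'). Output: "CGCGCGCGGCY"

Answer: CGCGCGCGGCY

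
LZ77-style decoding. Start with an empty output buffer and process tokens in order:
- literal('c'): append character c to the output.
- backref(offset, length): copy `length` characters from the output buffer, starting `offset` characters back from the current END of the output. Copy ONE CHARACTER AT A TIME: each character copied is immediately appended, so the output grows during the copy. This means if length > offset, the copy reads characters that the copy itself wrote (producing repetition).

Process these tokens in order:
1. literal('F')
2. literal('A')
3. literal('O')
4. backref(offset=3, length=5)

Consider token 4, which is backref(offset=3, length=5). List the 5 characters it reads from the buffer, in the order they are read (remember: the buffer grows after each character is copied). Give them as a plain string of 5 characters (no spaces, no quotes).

Token 1: literal('F'). Output: "F"
Token 2: literal('A'). Output: "FA"
Token 3: literal('O'). Output: "FAO"
Token 4: backref(off=3, len=5). Buffer before: "FAO" (len 3)
  byte 1: read out[0]='F', append. Buffer now: "FAOF"
  byte 2: read out[1]='A', append. Buffer now: "FAOFA"
  byte 3: read out[2]='O', append. Buffer now: "FAOFAO"
  byte 4: read out[3]='F', append. Buffer now: "FAOFAOF"
  byte 5: read out[4]='A', append. Buffer now: "FAOFAOFA"

Answer: FAOFA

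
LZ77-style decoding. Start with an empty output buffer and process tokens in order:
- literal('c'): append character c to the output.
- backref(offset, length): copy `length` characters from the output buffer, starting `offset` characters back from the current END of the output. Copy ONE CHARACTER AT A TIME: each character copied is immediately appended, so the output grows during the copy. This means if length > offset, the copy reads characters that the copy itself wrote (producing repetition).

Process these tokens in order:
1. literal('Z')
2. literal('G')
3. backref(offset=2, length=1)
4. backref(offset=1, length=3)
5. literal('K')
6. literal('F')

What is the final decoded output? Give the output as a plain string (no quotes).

Token 1: literal('Z'). Output: "Z"
Token 2: literal('G'). Output: "ZG"
Token 3: backref(off=2, len=1). Copied 'Z' from pos 0. Output: "ZGZ"
Token 4: backref(off=1, len=3) (overlapping!). Copied 'ZZZ' from pos 2. Output: "ZGZZZZ"
Token 5: literal('K'). Output: "ZGZZZZK"
Token 6: literal('F'). Output: "ZGZZZZKF"

Answer: ZGZZZZKF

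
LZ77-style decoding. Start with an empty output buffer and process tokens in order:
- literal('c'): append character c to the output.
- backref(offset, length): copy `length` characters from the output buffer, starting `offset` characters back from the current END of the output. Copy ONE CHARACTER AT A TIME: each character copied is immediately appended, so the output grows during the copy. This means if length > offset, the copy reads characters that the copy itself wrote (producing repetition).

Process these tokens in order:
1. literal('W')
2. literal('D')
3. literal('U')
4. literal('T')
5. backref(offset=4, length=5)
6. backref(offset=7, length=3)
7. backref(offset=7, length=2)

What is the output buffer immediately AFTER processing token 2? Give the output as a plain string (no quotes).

Answer: WD

Derivation:
Token 1: literal('W'). Output: "W"
Token 2: literal('D'). Output: "WD"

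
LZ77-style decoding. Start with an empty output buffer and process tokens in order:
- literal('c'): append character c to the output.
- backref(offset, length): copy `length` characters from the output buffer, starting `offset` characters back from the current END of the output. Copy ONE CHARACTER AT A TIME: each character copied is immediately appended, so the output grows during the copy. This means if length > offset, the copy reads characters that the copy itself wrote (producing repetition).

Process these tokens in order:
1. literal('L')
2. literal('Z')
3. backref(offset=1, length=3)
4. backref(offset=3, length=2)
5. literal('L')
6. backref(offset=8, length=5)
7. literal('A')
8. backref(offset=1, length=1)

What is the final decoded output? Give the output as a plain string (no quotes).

Token 1: literal('L'). Output: "L"
Token 2: literal('Z'). Output: "LZ"
Token 3: backref(off=1, len=3) (overlapping!). Copied 'ZZZ' from pos 1. Output: "LZZZZ"
Token 4: backref(off=3, len=2). Copied 'ZZ' from pos 2. Output: "LZZZZZZ"
Token 5: literal('L'). Output: "LZZZZZZL"
Token 6: backref(off=8, len=5). Copied 'LZZZZ' from pos 0. Output: "LZZZZZZLLZZZZ"
Token 7: literal('A'). Output: "LZZZZZZLLZZZZA"
Token 8: backref(off=1, len=1). Copied 'A' from pos 13. Output: "LZZZZZZLLZZZZAA"

Answer: LZZZZZZLLZZZZAA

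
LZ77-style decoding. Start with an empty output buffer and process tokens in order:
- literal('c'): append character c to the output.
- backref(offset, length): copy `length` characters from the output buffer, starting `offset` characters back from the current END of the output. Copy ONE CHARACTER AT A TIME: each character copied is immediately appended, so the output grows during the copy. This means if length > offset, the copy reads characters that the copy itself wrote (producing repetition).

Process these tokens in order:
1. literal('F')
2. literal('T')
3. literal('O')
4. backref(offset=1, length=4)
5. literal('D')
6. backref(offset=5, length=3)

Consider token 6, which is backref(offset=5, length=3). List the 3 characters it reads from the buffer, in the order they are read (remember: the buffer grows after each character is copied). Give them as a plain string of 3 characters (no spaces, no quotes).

Answer: OOO

Derivation:
Token 1: literal('F'). Output: "F"
Token 2: literal('T'). Output: "FT"
Token 3: literal('O'). Output: "FTO"
Token 4: backref(off=1, len=4) (overlapping!). Copied 'OOOO' from pos 2. Output: "FTOOOOO"
Token 5: literal('D'). Output: "FTOOOOOD"
Token 6: backref(off=5, len=3). Buffer before: "FTOOOOOD" (len 8)
  byte 1: read out[3]='O', append. Buffer now: "FTOOOOODO"
  byte 2: read out[4]='O', append. Buffer now: "FTOOOOODOO"
  byte 3: read out[5]='O', append. Buffer now: "FTOOOOODOOO"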